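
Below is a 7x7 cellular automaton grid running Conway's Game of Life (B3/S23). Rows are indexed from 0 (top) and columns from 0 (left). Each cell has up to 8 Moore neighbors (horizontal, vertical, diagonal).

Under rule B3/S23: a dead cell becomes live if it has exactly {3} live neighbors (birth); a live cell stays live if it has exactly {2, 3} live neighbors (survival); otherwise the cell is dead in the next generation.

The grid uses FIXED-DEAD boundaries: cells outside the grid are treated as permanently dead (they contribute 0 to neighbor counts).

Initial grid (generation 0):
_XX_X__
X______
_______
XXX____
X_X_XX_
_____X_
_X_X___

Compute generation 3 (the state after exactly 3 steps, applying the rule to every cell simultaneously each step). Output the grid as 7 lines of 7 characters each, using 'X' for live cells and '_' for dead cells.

Simulating step by step:
Generation 0 (given above): 14 live cells
Generation 1: 15 live cells
_X_____
_X_____
X______
X_XX___
X_XXXX_
_XXX_X_
_______
Generation 2: 11 live cells
_______
XX_____
X_X____
X_X____
X____X_
_X___X_
__X____
Generation 3: 7 live cells
(generation 3 grid is the final answer)

Answer: _______
XX_____
X_X____
X______
X______
_X_____
_______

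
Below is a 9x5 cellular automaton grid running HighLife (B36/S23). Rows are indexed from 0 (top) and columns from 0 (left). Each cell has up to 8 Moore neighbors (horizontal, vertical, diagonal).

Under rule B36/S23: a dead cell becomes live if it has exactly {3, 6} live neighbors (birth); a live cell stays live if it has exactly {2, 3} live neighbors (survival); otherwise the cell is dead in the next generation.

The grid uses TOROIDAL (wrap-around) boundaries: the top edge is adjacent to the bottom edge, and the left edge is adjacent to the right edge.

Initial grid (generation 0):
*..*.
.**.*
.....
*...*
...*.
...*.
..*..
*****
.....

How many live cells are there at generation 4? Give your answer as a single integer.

Answer: 26

Derivation:
Simulating step by step:
Generation 0 (given above): 15 live cells
Generation 1: 23 live cells
*****
*****
.*.**
....*
...*.
..**.
*....
*****
.....
Generation 2: 22 live cells
.....
.....
**...
*.*.*
..***
..***
*....
*****
*****
Generation 3: 14 live cells
*****
.....
**..*
..*..
.....
***..
...**
.....
.....
Generation 4: 26 live cells
*****
*....
**...
**...
..*..
*****
*****
.....
*****
Population at generation 4: 26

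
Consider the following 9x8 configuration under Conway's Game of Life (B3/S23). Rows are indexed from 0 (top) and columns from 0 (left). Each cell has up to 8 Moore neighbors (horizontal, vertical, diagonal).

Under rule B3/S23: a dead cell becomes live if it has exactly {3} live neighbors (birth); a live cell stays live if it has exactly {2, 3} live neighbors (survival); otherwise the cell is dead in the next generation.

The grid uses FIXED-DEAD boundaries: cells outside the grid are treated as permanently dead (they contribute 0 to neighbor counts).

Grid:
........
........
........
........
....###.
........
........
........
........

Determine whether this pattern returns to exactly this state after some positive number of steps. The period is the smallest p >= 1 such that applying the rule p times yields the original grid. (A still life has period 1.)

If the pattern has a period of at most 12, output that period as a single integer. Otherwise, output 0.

Simulating and comparing each generation to the original:
Gen 0 (original, given above): 3 live cells
Gen 1: 3 live cells, differs from original
Gen 2: 3 live cells, MATCHES original -> period = 2

Answer: 2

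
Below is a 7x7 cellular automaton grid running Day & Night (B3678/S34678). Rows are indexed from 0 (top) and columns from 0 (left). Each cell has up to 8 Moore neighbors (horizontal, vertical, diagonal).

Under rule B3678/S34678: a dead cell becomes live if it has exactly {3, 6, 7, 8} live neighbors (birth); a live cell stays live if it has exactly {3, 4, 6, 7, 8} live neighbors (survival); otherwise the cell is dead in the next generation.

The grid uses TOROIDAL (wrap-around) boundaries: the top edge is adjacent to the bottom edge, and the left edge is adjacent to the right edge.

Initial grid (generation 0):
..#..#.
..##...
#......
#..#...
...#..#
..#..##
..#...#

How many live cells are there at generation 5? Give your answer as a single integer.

Simulating step by step:
Generation 0 (given above): 14 live cells
Generation 1: 19 live cells
.##....
.#.....
.###...
......#
#.#.###
#..#.##
.#.#..#
Generation 2: 21 live cells
.##....
####...
#.#....
....#.#
##.##.#
...#..#
.#..###
Generation 3: 23 live cells
....###
##.#...
#.#...#
..#...#
#.###.#
##.#.##
...#.#.
Generation 4: 27 live cells
#.#####
###.#..
#.##..#
..#...#
..###..
##.###.
..#.#.#
Generation 5: 33 live cells
#####.#
.#.##.#
####.##
#.####.
#.#.#.#
.#.#.##
..####.
Population at generation 5: 33

Answer: 33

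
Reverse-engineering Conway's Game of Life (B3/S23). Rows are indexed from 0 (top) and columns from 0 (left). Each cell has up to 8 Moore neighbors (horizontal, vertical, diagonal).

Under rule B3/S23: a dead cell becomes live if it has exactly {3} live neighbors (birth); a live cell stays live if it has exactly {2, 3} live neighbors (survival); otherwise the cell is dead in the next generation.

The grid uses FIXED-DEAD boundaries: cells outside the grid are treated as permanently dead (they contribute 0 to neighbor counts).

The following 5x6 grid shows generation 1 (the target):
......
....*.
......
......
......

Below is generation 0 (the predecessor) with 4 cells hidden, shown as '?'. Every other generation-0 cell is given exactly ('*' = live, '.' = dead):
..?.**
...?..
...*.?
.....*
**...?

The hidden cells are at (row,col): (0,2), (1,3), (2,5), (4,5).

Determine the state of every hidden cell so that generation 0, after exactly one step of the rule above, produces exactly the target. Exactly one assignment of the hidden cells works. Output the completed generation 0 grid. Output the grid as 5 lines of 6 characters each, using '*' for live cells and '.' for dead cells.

Hidden generation-0 cells (in order): (0,2), (1,3), (2,5), (4,5).
A hidden cell only influences target cells in its own 3x3 neighborhood. Try each of the 2^4 = 16 assignments, step the completed generation 0 forward once under B3/S23, and compare with the target:
  (0,2)=. (1,3)=. (2,5)=. (4,5)=. -> step reproduces the target at every cell -> ACCEPT
  (0,2)=. (1,3)=. (2,5)=. (4,5)=* -> step gives (3,4)='*' but target has '.' -> reject
  (0,2)=. (1,3)=. (2,5)=* (4,5)=. -> step gives (1,4)='.' but target has '*' -> reject
  (0,2)=. (1,3)=. (2,5)=* (4,5)=* -> step gives (1,4)='.' but target has '*' -> reject
  (0,2)=. (1,3)=* (2,5)=. (4,5)=. -> step gives (0,4)='*' but target has '.' -> reject
  (0,2)=. (1,3)=* (2,5)=. (4,5)=* -> step gives (0,4)='*' but target has '.' -> reject
  (0,2)=. (1,3)=* (2,5)=* (4,5)=. -> step gives (0,4)='*' but target has '.' -> reject
  (0,2)=. (1,3)=* (2,5)=* (4,5)=* -> step gives (0,4)='*' but target has '.' -> reject
  (0,2)=* (1,3)=. (2,5)=. (4,5)=. -> step gives (1,3)='*' but target has '.' -> reject
  (0,2)=* (1,3)=. (2,5)=. (4,5)=* -> step gives (1,3)='*' but target has '.' -> reject
  (0,2)=* (1,3)=. (2,5)=* (4,5)=. -> step gives (1,3)='*' but target has '.' -> reject
  (0,2)=* (1,3)=. (2,5)=* (4,5)=* -> step gives (1,3)='*' but target has '.' -> reject
  (0,2)=* (1,3)=* (2,5)=. (4,5)=. -> step gives (0,3)='*' but target has '.' -> reject
  (0,2)=* (1,3)=* (2,5)=. (4,5)=* -> step gives (0,3)='*' but target has '.' -> reject
  (0,2)=* (1,3)=* (2,5)=* (4,5)=. -> step gives (0,3)='*' but target has '.' -> reject
  (0,2)=* (1,3)=* (2,5)=* (4,5)=* -> step gives (0,3)='*' but target has '.' -> reject
Unique solution: (0,2)=dead, (1,3)=dead, (2,5)=dead, (4,5)=dead.
Check: live-neighbor counts of every cell in the completed generation 0:
000111
001232
001021
222120
111011
Applying B3/S23 to generation 0 with these counts gives:
......
....*.
......
......
......
which matches the target exactly.

Answer: ....**
......
...*..
.....*
**....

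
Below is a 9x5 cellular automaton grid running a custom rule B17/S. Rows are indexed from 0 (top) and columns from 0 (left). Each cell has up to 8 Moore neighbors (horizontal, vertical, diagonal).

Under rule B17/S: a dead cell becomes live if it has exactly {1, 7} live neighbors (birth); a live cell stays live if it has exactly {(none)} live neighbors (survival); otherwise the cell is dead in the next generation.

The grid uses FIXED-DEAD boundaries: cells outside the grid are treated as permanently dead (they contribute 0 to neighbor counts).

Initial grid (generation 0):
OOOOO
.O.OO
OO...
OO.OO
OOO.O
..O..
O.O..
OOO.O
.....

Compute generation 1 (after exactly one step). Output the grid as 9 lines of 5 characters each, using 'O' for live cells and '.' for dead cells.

Simulating step by step:
Generation 0 (given above): 25 live cells
Generation 1: 3 live cells
(generation 1 grid is the final answer)

Answer: .....
.....
.....
.....
.....
....O
....O
.....
....O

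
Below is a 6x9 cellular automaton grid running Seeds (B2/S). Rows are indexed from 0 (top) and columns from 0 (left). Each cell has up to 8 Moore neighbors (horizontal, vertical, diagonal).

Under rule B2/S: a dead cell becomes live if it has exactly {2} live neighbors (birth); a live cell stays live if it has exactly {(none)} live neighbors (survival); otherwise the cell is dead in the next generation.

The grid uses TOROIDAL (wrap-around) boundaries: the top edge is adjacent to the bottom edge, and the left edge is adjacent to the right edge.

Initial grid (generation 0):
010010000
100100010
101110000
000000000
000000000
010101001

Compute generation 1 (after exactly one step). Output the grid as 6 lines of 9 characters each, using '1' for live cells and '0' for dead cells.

Answer: 000001110
000001000
000000000
011010000
101010000
000000000

Derivation:
Simulating step by step:
Generation 0 (given above): 13 live cells
Generation 1: 10 live cells
(generation 1 grid is the final answer)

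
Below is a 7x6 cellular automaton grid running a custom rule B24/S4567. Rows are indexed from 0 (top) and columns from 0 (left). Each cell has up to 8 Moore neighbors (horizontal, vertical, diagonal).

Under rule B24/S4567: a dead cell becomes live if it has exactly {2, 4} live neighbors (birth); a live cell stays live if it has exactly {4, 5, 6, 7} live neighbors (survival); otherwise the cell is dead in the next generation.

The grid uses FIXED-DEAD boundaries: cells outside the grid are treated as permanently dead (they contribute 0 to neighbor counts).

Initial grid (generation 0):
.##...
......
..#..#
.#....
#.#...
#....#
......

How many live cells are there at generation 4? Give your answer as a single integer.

Answer: 9

Derivation:
Simulating step by step:
Generation 0 (given above): 9 live cells
Generation 1: 5 live cells
......
...#..
.#....
#..#..
.#....
......
......
Generation 2: 6 live cells
......
..#...
#..##.
......
#.#...
......
......
Generation 3: 9 live cells
......
.#..#.
.##...
#.#.#.
.#....
.#....
......
Generation 4: 9 live cells
......
#..#..
.#.###
......
...#..
#.#...
......
Population at generation 4: 9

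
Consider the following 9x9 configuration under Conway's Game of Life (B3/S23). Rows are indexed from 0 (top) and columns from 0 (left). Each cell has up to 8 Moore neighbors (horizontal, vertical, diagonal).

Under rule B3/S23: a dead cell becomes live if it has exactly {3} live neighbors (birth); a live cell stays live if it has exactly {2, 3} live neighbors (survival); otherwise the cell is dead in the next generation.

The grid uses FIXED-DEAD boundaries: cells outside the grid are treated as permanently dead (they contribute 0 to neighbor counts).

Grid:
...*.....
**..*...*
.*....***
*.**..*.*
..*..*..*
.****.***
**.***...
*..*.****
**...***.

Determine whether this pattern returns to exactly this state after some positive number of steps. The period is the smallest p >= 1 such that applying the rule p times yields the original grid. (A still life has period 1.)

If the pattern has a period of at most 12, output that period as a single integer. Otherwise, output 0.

Answer: 0

Derivation:
Simulating and comparing each generation to the original:
Gen 0 (original, given above): 40 live cells
Gen 1: 27 live cells, differs from original
Gen 2: 22 live cells, differs from original
Gen 3: 24 live cells, differs from original
Gen 4: 18 live cells, differs from original
Gen 5: 15 live cells, differs from original
Gen 6: 20 live cells, differs from original
Gen 7: 19 live cells, differs from original
Gen 8: 17 live cells, differs from original
Gen 9: 16 live cells, differs from original
Gen 10: 18 live cells, differs from original
Gen 11: 19 live cells, differs from original
Gen 12: 16 live cells, differs from original
No period found within 12 steps.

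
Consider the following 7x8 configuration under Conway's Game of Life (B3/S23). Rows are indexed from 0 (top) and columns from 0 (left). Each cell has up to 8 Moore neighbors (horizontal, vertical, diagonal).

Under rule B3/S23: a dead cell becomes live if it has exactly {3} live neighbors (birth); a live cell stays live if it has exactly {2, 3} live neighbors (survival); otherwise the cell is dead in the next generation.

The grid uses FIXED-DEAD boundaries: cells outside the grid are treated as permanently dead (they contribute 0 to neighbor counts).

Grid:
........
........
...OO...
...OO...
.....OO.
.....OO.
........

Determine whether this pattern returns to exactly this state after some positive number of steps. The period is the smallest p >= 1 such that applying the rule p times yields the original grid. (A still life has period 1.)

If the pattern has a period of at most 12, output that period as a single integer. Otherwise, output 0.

Answer: 2

Derivation:
Simulating and comparing each generation to the original:
Gen 0 (original, given above): 8 live cells
Gen 1: 6 live cells, differs from original
Gen 2: 8 live cells, MATCHES original -> period = 2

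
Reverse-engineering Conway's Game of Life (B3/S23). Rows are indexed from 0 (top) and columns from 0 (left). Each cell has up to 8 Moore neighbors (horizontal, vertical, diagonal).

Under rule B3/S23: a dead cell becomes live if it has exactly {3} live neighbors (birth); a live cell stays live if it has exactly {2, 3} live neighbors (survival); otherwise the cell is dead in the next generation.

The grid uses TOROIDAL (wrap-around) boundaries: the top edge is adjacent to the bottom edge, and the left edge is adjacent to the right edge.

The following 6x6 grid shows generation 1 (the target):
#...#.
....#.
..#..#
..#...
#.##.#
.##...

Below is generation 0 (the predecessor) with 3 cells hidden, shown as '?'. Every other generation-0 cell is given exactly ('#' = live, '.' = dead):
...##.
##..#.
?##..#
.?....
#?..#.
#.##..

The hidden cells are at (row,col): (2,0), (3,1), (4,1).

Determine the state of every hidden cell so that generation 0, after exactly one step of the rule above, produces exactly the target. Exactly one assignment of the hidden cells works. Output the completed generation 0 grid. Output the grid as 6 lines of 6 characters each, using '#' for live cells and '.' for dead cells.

Answer: ...##.
##..#.
###..#
.#....
#...#.
#.##..

Derivation:
Hidden generation-0 cells (in order): (2,0), (3,1), (4,1).
A hidden cell only influences target cells in its own 3x3 neighborhood. Try each of the 2^3 = 8 assignments, step the completed generation 0 forward once under B3/S23, and compare with the target:
  (2,0)=. (3,1)=. (4,1)=. -> step gives (1,0)='#' but target has '.' -> reject
  (2,0)=. (3,1)=. (4,1)=# -> step gives (1,0)='#' but target has '.' -> reject
  (2,0)=. (3,1)=# (4,1)=. -> step gives (1,0)='#' but target has '.' -> reject
  (2,0)=. (3,1)=# (4,1)=# -> step gives (1,0)='#' but target has '.' -> reject
  (2,0)=# (3,1)=. (4,1)=. -> step gives (3,2)='.' but target has '#' -> reject
  (2,0)=# (3,1)=. (4,1)=# -> step gives (4,1)='#' but target has '.' -> reject
  (2,0)=# (3,1)=# (4,1)=. -> step reproduces the target at every cell -> ACCEPT
  (2,0)=# (3,1)=# (4,1)=# -> step gives (3,2)='.' but target has '#' -> reject
Unique solution: (2,0)=live, (3,1)=live, (4,1)=dead.
Check: live-neighbor counts of every cell in the completed generation 0:
344434
444435
553223
543224
243313
132444
Applying B3/S23 to generation 0 with these counts gives:
#...#.
....#.
..#..#
..#...
#.##.#
.##...
which matches the target exactly.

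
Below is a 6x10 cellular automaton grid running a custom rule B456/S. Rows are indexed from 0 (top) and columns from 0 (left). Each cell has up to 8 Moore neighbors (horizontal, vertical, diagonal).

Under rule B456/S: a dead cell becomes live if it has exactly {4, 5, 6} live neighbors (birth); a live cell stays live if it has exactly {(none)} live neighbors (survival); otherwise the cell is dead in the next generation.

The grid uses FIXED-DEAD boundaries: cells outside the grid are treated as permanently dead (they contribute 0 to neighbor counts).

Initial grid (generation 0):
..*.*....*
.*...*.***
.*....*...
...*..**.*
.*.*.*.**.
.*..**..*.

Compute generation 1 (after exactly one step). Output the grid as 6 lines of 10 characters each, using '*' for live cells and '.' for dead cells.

Answer: ........*.
..........
.......**.
..*.....*.
..*.*.*...
..........

Derivation:
Simulating step by step:
Generation 0 (given above): 23 live cells
Generation 1: 8 live cells
(generation 1 grid is the final answer)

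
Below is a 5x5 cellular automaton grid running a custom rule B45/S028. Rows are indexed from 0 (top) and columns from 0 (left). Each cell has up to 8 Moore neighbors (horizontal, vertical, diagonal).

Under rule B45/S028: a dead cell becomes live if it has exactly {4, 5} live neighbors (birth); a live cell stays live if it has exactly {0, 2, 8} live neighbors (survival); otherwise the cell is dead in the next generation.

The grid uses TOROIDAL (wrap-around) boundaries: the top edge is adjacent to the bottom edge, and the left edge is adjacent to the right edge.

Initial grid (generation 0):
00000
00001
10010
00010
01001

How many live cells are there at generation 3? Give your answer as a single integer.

Answer: 2

Derivation:
Simulating step by step:
Generation 0 (given above): 6 live cells
Generation 1: 6 live cells
00000
00001
00011
00011
01000
Generation 2: 2 live cells
00000
00001
00000
00000
01000
Generation 3: 2 live cells
00000
00001
00000
00000
01000
Population at generation 3: 2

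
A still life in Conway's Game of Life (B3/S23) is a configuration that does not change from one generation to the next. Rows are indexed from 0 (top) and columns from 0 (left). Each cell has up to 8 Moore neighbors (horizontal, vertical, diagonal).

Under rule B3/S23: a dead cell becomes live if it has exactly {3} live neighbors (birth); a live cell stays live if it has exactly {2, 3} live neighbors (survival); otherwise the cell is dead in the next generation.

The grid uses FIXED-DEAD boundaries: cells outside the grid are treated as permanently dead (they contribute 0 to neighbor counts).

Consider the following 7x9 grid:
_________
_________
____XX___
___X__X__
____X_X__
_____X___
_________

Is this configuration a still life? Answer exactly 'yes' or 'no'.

Compute generation 1 and compare to generation 0 (given above):
Generation 1:
_________
_________
____XX___
___X__X__
____X_X__
_____X___
_________
The grids are IDENTICAL -> still life.

Answer: yes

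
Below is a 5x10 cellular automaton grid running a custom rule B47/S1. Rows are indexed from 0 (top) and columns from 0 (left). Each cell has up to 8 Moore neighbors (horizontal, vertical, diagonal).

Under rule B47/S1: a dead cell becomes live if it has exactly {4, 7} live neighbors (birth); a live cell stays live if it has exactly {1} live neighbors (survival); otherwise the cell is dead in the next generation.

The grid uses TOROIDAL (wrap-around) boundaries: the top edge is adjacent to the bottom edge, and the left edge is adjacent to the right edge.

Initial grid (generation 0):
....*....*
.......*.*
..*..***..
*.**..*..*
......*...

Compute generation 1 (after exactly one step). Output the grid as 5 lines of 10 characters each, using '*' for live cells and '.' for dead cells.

Answer: .........*
......*.**
........*.
*....*.*.*
......*...

Derivation:
Simulating step by step:
Generation 0 (given above): 14 live cells
Generation 1: 10 live cells
(generation 1 grid is the final answer)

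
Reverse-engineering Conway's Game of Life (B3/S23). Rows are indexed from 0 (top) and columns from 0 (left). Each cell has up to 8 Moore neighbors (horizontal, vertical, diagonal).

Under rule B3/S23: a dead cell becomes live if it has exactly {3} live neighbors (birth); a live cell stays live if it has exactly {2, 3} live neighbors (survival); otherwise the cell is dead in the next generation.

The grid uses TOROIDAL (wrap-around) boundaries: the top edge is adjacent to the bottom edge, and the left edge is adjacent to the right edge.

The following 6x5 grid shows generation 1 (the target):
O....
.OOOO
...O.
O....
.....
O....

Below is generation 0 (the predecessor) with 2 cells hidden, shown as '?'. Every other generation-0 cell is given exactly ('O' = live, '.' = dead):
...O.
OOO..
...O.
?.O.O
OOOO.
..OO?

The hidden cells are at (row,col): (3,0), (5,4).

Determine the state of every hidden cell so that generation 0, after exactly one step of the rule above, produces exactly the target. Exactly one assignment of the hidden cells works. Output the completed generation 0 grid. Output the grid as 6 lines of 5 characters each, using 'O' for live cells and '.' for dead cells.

Hidden generation-0 cells (in order): (3,0), (5,4).
A hidden cell only influences target cells in its own 3x3 neighborhood. Try each of the 2^2 = 4 assignments, step the completed generation 0 forward once under B3/S23, and compare with the target:
  (3,0)=. (5,4)=. -> step gives (0,0)='.' but target has 'O' -> reject
  (3,0)=. (5,4)=O -> step gives (2,0)='O' but target has '.' -> reject
  (3,0)=O (5,4)=. -> step gives (0,0)='.' but target has 'O' -> reject
  (3,0)=O (5,4)=O -> step reproduces the target at every cell -> ACCEPT
Unique solution: (3,0)=live, (5,4)=live.
Check: live-neighbor counts of every cell in the completed generation 0:
34544
12333
45434
35454
45566
34554
Applying B3/S23 to generation 0 with these counts gives:
O....
.OOOO
...O.
O....
.....
O....
which matches the target exactly.

Answer: ...O.
OOO..
...O.
O.O.O
OOOO.
..OOO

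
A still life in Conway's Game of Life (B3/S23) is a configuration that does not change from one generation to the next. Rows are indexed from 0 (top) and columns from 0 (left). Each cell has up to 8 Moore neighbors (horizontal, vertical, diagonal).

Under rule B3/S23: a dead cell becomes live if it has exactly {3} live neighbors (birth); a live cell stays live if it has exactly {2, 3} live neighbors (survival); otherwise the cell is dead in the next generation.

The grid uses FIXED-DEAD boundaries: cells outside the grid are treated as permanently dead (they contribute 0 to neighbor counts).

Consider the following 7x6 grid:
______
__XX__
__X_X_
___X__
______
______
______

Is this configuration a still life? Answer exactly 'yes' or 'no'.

Answer: yes

Derivation:
Compute generation 1 and compare to generation 0 (given above):
Generation 1:
______
__XX__
__X_X_
___X__
______
______
______
The grids are IDENTICAL -> still life.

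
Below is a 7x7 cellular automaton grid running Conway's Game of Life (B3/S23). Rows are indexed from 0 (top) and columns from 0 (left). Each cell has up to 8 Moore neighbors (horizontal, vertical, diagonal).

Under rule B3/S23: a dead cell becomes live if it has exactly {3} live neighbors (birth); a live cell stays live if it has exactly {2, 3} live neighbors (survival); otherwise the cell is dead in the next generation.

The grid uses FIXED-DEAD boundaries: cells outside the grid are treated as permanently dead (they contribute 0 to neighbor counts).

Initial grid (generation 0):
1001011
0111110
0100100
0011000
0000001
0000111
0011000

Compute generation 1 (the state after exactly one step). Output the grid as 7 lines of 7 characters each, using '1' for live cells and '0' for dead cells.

Simulating step by step:
Generation 0 (given above): 19 live cells
Generation 1: 21 live cells
(generation 1 grid is the final answer)

Answer: 0101011
1100001
0100010
0011000
0001101
0001111
0001110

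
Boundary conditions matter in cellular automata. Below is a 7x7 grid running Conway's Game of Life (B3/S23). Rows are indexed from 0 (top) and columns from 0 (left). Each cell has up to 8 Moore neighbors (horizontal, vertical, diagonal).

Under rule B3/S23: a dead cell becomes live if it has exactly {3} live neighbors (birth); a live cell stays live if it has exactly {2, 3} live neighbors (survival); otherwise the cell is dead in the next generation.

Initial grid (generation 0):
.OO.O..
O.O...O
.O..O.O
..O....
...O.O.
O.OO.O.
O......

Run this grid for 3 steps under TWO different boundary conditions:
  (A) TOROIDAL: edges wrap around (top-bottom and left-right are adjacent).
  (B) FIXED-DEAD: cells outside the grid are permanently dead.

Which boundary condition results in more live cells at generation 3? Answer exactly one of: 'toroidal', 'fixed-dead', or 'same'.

Under TOROIDAL boundary, generation 3:
.OOO...
...O..O
O....OO
.......
OOO..O.
.OOO...
.......
Population = 15

Under FIXED-DEAD boundary, generation 3:
.OOO...
.OOOO..
....OO.
.......
OOO....
OO.....
OOO....
Population = 17

Comparison: toroidal=15, fixed-dead=17 -> fixed-dead

Answer: fixed-dead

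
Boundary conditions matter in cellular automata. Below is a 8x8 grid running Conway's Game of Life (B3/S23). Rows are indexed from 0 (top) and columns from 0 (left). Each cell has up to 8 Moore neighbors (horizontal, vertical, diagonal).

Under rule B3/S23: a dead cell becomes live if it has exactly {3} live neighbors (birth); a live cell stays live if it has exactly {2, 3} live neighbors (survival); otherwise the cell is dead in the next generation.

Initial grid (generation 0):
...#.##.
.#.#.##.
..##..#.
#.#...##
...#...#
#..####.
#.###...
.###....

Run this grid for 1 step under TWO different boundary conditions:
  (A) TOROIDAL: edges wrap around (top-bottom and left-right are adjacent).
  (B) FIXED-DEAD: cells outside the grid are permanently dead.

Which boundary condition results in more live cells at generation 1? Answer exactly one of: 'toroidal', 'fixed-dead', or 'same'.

Under TOROIDAL boundary, generation 1:
.#.#.##.
...#...#
#..##...
###...#.
.###....
##...##.
#......#
.#...#..
Population = 24

Under FIXED-DEAD boundary, generation 1:
..#..##.
...#...#
...##...
.##...##
.###...#
.#...##.
#.......
.#..#...
Population = 21

Comparison: toroidal=24, fixed-dead=21 -> toroidal

Answer: toroidal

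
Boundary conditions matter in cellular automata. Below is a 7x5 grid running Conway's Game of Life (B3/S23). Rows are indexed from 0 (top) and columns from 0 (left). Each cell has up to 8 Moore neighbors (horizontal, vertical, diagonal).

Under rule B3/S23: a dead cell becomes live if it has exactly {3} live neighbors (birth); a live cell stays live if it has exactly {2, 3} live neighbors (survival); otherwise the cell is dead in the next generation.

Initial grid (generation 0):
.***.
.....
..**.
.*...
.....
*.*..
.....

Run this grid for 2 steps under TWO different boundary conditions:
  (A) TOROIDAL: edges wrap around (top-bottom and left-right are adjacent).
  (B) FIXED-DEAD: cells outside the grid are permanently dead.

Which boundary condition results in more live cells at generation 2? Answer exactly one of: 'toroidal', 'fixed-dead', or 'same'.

Answer: toroidal

Derivation:
Under TOROIDAL boundary, generation 2:
..*..
.**..
.**..
.**..
.....
.....
.....
Population = 7

Under FIXED-DEAD boundary, generation 2:
.....
.**..
.**..
.**..
.....
.....
.....
Population = 6

Comparison: toroidal=7, fixed-dead=6 -> toroidal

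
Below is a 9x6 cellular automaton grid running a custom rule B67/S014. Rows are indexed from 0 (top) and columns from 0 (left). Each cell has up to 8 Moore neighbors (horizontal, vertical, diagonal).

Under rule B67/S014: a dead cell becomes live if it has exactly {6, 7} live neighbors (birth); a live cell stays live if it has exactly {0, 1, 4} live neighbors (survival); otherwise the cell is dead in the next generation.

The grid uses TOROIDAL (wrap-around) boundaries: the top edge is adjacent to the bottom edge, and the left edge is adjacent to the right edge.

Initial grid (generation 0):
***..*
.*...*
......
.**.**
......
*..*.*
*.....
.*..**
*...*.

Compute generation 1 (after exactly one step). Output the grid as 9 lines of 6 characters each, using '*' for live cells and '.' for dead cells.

Answer: .*...*
......
......
.**.**
......
...*..
*.....
.....*
.....*

Derivation:
Simulating step by step:
Generation 0 (given above): 19 live cells
Generation 1: 10 live cells
(generation 1 grid is the final answer)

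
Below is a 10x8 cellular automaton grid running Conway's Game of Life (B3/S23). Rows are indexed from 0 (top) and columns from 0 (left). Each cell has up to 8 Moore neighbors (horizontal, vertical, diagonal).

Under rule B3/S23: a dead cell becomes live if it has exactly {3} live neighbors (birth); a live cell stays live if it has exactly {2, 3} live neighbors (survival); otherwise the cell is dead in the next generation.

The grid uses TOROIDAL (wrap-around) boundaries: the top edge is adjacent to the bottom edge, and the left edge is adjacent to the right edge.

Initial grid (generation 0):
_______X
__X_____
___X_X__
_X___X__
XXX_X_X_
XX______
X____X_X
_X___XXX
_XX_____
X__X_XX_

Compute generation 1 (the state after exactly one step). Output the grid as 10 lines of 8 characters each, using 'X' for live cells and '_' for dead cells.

Answer: ______XX
________
__X_X___
XX_X_XX_
__X__X_X
__X__XX_
_____X__
_XX__X_X
_XX_X___
XXX___XX

Derivation:
Simulating step by step:
Generation 0 (given above): 26 live cells
Generation 1: 28 live cells
(generation 1 grid is the final answer)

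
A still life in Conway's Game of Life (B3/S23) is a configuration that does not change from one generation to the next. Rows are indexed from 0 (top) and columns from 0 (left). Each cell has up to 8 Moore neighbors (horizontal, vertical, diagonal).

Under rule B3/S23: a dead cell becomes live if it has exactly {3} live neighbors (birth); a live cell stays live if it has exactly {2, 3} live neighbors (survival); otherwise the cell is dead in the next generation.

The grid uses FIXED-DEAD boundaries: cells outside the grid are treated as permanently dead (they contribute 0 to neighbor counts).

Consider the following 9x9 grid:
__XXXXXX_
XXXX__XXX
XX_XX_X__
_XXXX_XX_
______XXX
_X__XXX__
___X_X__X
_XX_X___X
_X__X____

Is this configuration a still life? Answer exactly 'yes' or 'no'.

Answer: no

Derivation:
Compute generation 1 and compare to generation 0 (given above):
Generation 1:
____XX__X
X_______X
________X
XX__X___X
_X______X
____X___X
_X_X__XX_
_XX_XX___
_XXX_____
Cell (0,2) differs: gen0=1 vs gen1=0 -> NOT a still life.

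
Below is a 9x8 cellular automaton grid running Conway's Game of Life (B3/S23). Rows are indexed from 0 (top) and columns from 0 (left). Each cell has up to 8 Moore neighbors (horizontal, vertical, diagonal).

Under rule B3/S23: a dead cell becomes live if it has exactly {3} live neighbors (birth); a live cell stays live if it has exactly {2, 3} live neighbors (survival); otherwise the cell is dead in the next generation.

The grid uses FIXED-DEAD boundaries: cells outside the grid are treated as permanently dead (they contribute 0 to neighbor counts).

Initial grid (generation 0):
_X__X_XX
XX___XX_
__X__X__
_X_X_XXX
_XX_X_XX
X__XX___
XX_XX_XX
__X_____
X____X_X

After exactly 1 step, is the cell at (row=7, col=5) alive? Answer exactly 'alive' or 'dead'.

Simulating step by step:
Generation 0 (given above): 33 live cells
Generation 1: 29 live cells
XX____XX
XXX_X__X
X_X____X
_X_X___X
XX_____X
X_______
XX__XX__
X_XXXX_X
________

Cell (7,5) at generation 1: 1 -> alive

Answer: alive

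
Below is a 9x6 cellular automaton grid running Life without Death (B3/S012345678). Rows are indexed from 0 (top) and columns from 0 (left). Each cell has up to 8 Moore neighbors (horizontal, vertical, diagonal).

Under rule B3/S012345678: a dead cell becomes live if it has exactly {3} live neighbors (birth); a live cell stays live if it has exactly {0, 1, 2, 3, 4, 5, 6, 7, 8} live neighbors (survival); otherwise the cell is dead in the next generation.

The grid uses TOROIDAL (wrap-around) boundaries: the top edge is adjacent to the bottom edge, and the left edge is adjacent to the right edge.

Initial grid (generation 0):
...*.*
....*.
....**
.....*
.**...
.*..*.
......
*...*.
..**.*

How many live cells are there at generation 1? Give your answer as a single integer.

Answer: 25

Derivation:
Simulating step by step:
Generation 0 (given above): 15 live cells
Generation 1: 25 live cells
..**.*
...**.
....**
*...**
***...
.**.*.
.....*
*..***
*.**.*
Population at generation 1: 25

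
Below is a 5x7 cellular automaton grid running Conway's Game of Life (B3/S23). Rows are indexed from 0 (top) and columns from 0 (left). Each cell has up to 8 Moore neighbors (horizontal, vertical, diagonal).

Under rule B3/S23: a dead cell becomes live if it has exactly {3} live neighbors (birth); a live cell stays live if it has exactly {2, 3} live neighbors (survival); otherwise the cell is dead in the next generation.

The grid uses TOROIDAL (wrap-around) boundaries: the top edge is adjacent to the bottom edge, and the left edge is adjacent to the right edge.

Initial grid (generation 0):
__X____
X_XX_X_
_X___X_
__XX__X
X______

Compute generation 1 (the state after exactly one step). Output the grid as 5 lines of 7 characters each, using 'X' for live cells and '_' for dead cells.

Answer: __XX__X
__XXX_X
XX___X_
XXX___X
_XXX___

Derivation:
Simulating step by step:
Generation 0 (given above): 11 live cells
Generation 1: 17 live cells
(generation 1 grid is the final answer)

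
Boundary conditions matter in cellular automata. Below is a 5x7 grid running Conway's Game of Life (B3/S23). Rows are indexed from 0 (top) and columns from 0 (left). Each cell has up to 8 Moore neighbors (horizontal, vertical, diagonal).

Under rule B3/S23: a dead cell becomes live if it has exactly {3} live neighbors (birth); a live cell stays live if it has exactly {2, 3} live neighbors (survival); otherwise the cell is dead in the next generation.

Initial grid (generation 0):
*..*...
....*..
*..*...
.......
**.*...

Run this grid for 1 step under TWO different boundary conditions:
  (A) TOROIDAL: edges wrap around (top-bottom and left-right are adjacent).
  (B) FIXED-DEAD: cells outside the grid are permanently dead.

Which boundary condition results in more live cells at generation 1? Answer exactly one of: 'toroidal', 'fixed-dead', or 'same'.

Under TOROIDAL boundary, generation 1:
*****..
...**..
.......
***....
***....
Population = 13

Under FIXED-DEAD boundary, generation 1:
.......
...**..
.......
***....
.......
Population = 5

Comparison: toroidal=13, fixed-dead=5 -> toroidal

Answer: toroidal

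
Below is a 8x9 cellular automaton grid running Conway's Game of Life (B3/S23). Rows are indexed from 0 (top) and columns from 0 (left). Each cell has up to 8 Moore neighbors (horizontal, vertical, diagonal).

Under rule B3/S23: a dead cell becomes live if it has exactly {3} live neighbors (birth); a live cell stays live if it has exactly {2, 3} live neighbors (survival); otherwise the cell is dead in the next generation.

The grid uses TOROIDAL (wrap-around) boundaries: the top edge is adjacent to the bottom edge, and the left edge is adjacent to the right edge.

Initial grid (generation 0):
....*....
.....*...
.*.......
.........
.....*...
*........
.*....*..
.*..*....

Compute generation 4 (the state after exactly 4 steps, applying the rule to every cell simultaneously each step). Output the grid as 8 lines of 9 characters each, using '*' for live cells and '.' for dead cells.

Simulating step by step:
Generation 0 (given above): 9 live cells
Generation 1: 5 live cells
....**...
.........
.........
.........
.........
.........
**.......
.....*...
Generation 2: 4 live cells
....**...
.........
.........
.........
.........
.........
.........
....**...
Generation 3: 4 live cells
....**...
.........
.........
.........
.........
.........
.........
....**...
Generation 4: 4 live cells
(generation 4 grid is the final answer)

Answer: ....**...
.........
.........
.........
.........
.........
.........
....**...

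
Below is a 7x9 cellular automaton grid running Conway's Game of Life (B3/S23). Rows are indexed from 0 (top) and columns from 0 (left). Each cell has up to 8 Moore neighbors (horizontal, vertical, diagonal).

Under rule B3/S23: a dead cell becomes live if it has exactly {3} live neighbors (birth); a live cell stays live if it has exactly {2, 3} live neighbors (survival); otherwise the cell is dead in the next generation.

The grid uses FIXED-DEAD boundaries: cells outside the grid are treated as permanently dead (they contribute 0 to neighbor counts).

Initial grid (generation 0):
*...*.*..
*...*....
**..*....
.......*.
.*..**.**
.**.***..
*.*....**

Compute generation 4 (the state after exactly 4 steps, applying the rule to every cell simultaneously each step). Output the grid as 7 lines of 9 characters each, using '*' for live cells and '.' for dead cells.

Answer: .........
.*..***..
.*.....*.
...*....*
..*.....*
..*......
..*..**..

Derivation:
Simulating step by step:
Generation 0 (given above): 23 live cells
Generation 1: 27 live cells
.....*...
*..**....
**.......
**..*****
.****..**
*.*.*....
..**.***.
Generation 2: 20 live cells
....*....
**..*....
..**..**.
....***.*
........*
........*
.******..
Generation 3: 25 live cells
.........
.**.**...
.***..**.
...****.*
.....*..*
..****.*.
..****...
Generation 4: 14 live cells
(generation 4 grid is the final answer)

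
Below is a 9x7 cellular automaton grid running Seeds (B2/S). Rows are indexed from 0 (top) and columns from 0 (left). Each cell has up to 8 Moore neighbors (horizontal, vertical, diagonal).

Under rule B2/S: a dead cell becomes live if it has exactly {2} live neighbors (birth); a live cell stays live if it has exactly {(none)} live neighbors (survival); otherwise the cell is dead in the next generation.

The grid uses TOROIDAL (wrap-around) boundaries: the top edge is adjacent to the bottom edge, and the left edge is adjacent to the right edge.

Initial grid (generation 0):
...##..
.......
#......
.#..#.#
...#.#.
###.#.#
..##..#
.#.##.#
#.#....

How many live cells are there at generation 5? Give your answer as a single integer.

Answer: 13

Derivation:
Simulating step by step:
Generation 0 (given above): 22 live cells
Generation 1: 10 live cells
.##....
...##..
.#...##
..##...
.......
.......
.......
.......
......#
Generation 2: 15 live cells
#...##.
......#
#......
##..###
..##...
.......
.......
.......
###....
Generation 3: 12 live cells
..##...
.#..#..
....#..
.......
.......
..##...
.......
#.#....
...###.
Generation 4: 10 live cells
.#.....
.....#.
...#.#.
.......
..##...
.......
.......
.#...##
......#
Generation 5: 13 live cells
#....##
..#...#
......#
.......
.......
..##...
#....##
.......
.##....
Population at generation 5: 13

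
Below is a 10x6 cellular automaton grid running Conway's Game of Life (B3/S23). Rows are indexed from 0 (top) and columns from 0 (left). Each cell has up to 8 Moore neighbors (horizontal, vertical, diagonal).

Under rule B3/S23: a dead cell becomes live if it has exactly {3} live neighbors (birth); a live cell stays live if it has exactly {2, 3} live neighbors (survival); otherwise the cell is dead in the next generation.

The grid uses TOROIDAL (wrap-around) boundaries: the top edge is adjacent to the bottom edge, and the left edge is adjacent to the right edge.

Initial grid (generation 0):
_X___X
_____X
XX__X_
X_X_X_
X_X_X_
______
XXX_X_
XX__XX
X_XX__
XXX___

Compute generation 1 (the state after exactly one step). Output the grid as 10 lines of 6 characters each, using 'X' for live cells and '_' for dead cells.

Simulating step by step:
Generation 0 (given above): 26 live cells
Generation 1: 23 live cells
(generation 1 grid is the final answer)

Answer: _XX__X
_X__XX
XX_XX_
X_X_X_
______
X_X___
__XXX_
____X_
___XX_
___X_X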